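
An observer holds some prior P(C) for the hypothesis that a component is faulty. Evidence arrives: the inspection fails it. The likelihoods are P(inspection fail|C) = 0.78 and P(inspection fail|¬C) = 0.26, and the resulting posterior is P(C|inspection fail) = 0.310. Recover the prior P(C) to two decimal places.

P(C) = 0.13

Bayes' rule in odds form gives O(C|E) = O(C)·[P(E|C)/P(E|¬C)], hence O(C) = O(C|E)/LR.
Posterior odds = 0.310/(1−0.310) = 0.4493. LR = 0.78/0.26 = 3.0000.
Prior odds = 0.4493/3.0000 = 0.1498, so P(C) = 0.1498/(1+0.1498) ≈ 0.13.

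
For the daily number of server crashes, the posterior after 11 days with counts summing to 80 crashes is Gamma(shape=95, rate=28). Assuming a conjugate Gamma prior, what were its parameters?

Gamma–Poisson conjugacy: posterior shape = α + Σxᵢ, posterior rate = β + n.
So α = 95 − 80 = 15 and β = 28 − 11 = 17.

Gamma(shape=15, rate=17)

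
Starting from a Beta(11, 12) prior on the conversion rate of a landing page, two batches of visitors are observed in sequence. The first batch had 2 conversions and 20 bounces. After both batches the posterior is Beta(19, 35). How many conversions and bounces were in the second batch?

Because Beta–binomial updating is additive in the counts, the combined data contributed (α_post−α_prior, β_post−β_prior) successes and failures.
Total across both batches: 19−11=8 conversions, 35−12=23 bounces.
Subtract the first batch: 8−2=6 conversions and 23−20=3 bounces.

6 conversions and 3 bounces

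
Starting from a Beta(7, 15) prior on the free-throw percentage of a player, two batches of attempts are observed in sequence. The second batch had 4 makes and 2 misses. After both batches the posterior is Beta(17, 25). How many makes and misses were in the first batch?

6 makes and 8 misses

Sequential conjugate updates are equivalent to a single update on the pooled data, so total successes = posterior α − prior α and total failures = posterior β − prior β.
Total across both batches: 17−7=10 makes, 25−15=10 misses.
Subtract the second batch: 10−4=6 makes and 10−2=8 misses.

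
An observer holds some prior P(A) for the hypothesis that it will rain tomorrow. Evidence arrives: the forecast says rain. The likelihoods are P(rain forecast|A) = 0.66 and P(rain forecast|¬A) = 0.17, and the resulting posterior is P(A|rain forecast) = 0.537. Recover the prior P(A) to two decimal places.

P(A) = 0.23

In odds form, posterior odds = prior odds × likelihood ratio, so prior odds = posterior odds ÷ LR.
Posterior odds = 0.537/(1−0.537) = 1.1598. LR = 0.66/0.17 = 3.8824.
Prior odds = 1.1598/3.8824 = 0.2987, so P(A) = 0.2987/(1+0.2987) ≈ 0.23.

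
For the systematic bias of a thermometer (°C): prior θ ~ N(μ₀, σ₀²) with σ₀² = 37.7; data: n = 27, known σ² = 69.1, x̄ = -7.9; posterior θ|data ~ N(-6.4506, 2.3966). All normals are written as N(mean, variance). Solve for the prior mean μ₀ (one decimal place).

μ₀ = 14.9

With known observation variance, the Normal–Normal posterior has precision τ_n = τ₀ + n/σ² and mean μ_n = (τ₀μ₀ + (n/σ²)x̄)/τ_n.
Here τ₀ = 1/37.7 = 0.026525 and τ_data = 27/69.1 = 0.390738, so τ_n = 0.417263.
Rearranging for μ₀: μ₀ = (μ_n·τ_n − τ_data·x̄)/τ₀ = (-6.4506·0.417263 − 0.390738·-7.9) / 0.026525 = 0.395233/0.026525 ≈ 14.9.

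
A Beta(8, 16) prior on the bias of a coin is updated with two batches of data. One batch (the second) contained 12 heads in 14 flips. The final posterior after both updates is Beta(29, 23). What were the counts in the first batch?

Sequential conjugate updates are equivalent to a single update on the pooled data, so total successes = posterior α − prior α and total failures = posterior β − prior β.
Total across both batches: 29−8=21 heads, 23−16=7 tails.
Subtract the second batch: 21−12=9 heads and 7−2=5 tails.

9 heads and 5 tails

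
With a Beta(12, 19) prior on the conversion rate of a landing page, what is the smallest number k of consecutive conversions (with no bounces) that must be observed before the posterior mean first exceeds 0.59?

k = 16

After k conversions and 0 bounces the posterior is Beta(12+k, 19), with mean (12+k)/(12+19+k).
Set (12+k)/(31+k) > 0.59 and solve: k > (0.59·31 − 12)/(1 − 0.59) = 15.341.
The smallest integer exceeding 15.341 is 16, and checking k=16: (28)/(47) = 0.5957 > 0.59.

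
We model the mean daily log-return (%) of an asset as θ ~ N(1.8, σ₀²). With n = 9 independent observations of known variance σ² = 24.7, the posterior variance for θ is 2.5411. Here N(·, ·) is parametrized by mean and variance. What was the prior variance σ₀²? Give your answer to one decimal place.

σ₀² = 34.3

Posterior precision equals prior precision plus data precision: 1/σ_n² = 1/σ₀² + n/σ².
So 1/σ₀² = 1/2.5411 − 9/24.7 = 0.393530 − 0.364372 = 0.029158.
Hence σ₀² = 1/0.029158 ≈ 34.3.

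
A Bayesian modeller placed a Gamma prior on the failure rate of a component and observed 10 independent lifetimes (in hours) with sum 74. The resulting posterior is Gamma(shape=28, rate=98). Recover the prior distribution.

Gamma(shape=18, rate=24)

Gamma–exponential conjugacy: posterior shape = α + n, posterior rate = β + Σtᵢ.
So α = 28 − 10 = 18 and β = 98 − 74 = 24.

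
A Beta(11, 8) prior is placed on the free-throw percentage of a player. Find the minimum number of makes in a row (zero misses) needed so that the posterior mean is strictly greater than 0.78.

k = 18

After k makes and 0 misses the posterior is Beta(11+k, 8), with mean (11+k)/(11+8+k).
Set (11+k)/(19+k) > 0.78 and solve: k > (0.78·19 − 11)/(1 − 0.78) = 17.364.
The smallest integer exceeding 17.364 is 18.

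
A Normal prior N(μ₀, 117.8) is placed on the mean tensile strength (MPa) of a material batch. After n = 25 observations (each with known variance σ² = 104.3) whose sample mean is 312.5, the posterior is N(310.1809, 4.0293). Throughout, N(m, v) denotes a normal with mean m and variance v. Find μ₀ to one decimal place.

The posterior mean is a precision-weighted average: μ_n = (τ₀μ₀ + τ_data·x̄)/(τ₀+τ_data), with τ₀=1/σ₀² and τ_data=n/σ².
Here τ₀ = 1/117.8 = 0.008489 and τ_data = 25/104.3 = 0.239693, so τ_n = 0.248182.
Rearranging for μ₀: μ₀ = (μ_n·τ_n − τ_data·x̄)/τ₀ = (310.1809·0.248182 − 0.239693·312.5) / 0.008489 = 2.077254/0.008489 ≈ 244.7.

μ₀ = 244.7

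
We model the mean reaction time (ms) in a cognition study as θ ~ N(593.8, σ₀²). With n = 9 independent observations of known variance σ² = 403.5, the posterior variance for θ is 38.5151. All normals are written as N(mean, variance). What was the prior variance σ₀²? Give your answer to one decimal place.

Posterior precision equals prior precision plus data precision: 1/σ_n² = 1/σ₀² + n/σ².
So 1/σ₀² = 1/38.5151 − 9/403.5 = 0.025964 − 0.022305 = 0.003659.
Hence σ₀² = 1/0.003659 ≈ 273.3.

σ₀² = 273.3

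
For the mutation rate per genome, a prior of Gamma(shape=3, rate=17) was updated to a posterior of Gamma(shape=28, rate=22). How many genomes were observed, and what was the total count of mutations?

n = 5 genomes with total 25 mutations

A Gamma(α, β) prior (rate parametrization) on a Poisson rate with n observations summing to S gives posterior Gamma(α+S, β+n).
Matching: Σxᵢ = 28 − 3 = 25 and n = 22 − 17 = 5.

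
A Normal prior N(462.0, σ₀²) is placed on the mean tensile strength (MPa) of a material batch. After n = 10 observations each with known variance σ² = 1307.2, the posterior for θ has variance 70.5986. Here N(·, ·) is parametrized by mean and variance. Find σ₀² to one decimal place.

Posterior precision equals prior precision plus data precision: 1/σ_n² = 1/σ₀² + n/σ².
So 1/σ₀² = 1/70.5986 − 10/1307.2 = 0.014165 − 0.007650 = 0.006515.
Hence σ₀² = 1/0.006515 ≈ 153.5.

σ₀² = 153.5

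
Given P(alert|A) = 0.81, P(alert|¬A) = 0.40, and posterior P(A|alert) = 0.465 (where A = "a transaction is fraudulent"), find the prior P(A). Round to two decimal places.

P(A) = 0.30

Bayes' rule in odds form gives O(A|E) = O(A)·[P(E|A)/P(E|¬A)], hence O(A) = O(A|E)/LR.
Posterior odds = 0.465/(1−0.465) = 0.8692. LR = 0.81/0.40 = 2.0250.
Prior odds = 0.8692/2.0250 = 0.4292, so P(A) = 0.4292/(1+0.4292) ≈ 0.30.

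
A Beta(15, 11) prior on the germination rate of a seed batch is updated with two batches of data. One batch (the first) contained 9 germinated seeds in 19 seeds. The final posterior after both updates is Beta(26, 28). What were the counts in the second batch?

2 germinated seeds and 7 non-germinating seeds

Because Beta–binomial updating is additive in the counts, the combined data contributed (α_post−α_prior, β_post−β_prior) successes and failures.
Total across both batches: 26−15=11 germinated seeds, 28−11=17 non-germinating seeds.
Subtract the first batch: 11−9=2 germinated seeds and 17−10=7 non-germinating seeds.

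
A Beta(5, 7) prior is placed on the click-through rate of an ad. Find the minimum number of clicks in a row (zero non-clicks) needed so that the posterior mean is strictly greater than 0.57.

After k clicks and 0 non-clicks the posterior is Beta(5+k, 7), with mean (5+k)/(5+7+k).
Set (5+k)/(12+k) > 0.57 and solve: k > (0.57·12 − 5)/(1 − 0.57) = 4.279.
The smallest integer exceeding 4.279 is 5.

k = 5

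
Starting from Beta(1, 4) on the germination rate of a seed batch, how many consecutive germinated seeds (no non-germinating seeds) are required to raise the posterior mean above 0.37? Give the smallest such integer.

k = 2

After k germinated seeds and 0 non-germinating seeds the posterior is Beta(1+k, 4), with mean (1+k)/(1+4+k).
Set (1+k)/(5+k) > 0.37 and solve: k > (0.37·5 − 1)/(1 − 0.37) = 1.349.
The smallest integer exceeding 1.349 is 2, and checking k=2: (3)/(7) = 0.4286 > 0.37.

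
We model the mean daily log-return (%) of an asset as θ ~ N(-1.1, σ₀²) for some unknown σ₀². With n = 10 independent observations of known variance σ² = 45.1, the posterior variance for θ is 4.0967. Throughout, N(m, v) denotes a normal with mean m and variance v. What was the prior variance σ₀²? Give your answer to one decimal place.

Posterior precision equals prior precision plus data precision: 1/σ_n² = 1/σ₀² + n/σ².
So 1/σ₀² = 1/4.0967 − 10/45.1 = 0.244099 − 0.221729 = 0.022370.
Hence σ₀² = 1/0.022370 ≈ 44.7.

σ₀² = 44.7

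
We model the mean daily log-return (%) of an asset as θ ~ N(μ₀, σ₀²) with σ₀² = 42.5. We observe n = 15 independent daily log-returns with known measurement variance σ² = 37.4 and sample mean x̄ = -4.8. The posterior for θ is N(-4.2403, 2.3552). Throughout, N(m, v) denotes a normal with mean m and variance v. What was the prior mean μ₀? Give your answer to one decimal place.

The posterior mean is a precision-weighted average: μ_n = (τ₀μ₀ + τ_data·x̄)/(τ₀+τ_data), with τ₀=1/σ₀² and τ_data=n/σ².
Here τ₀ = 1/42.5 = 0.023529 and τ_data = 15/37.4 = 0.401070, so τ_n = 0.424599.
Rearranging for μ₀: μ₀ = (μ_n·τ_n − τ_data·x̄)/τ₀ = (-4.2403·0.424599 − 0.401070·-4.8) / 0.023529 = 0.124709/0.023529 ≈ 5.3.

μ₀ = 5.3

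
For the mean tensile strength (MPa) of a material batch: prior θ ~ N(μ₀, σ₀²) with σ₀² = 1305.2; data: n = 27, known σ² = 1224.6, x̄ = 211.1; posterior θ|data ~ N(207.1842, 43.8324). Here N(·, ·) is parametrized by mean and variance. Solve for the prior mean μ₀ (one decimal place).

The posterior mean is a precision-weighted average: μ_n = (τ₀μ₀ + τ_data·x̄)/(τ₀+τ_data), with τ₀=1/σ₀² and τ_data=n/σ².
Here τ₀ = 1/1305.2 = 0.000766 and τ_data = 27/1224.6 = 0.022048, so τ_n = 0.022814.
Rearranging for μ₀: μ₀ = (μ_n·τ_n − τ_data·x̄)/τ₀ = (207.1842·0.022814 − 0.022048·211.1) / 0.000766 = 0.072368/0.000766 ≈ 94.5.

μ₀ = 94.5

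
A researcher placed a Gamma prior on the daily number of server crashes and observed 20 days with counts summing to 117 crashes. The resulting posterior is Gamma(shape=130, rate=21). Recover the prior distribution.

Gamma–Poisson conjugacy: posterior shape = α + Σxᵢ, posterior rate = β + n.
So α = 130 − 117 = 13 and β = 21 − 20 = 1.

Gamma(shape=13, rate=1)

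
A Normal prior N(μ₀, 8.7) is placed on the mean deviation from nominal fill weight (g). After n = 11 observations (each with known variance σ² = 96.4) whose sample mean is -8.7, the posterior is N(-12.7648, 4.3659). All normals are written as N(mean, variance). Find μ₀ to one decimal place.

μ₀ = -16.8

The posterior mean is a precision-weighted average: μ_n = (τ₀μ₀ + τ_data·x̄)/(τ₀+τ_data), with τ₀=1/σ₀² and τ_data=n/σ².
Here τ₀ = 1/8.7 = 0.114943 and τ_data = 11/96.4 = 0.114108, so τ_n = 0.229051.
Rearranging for μ₀: μ₀ = (μ_n·τ_n − τ_data·x̄)/τ₀ = (-12.7648·0.229051 − 0.114108·-8.7) / 0.114943 = -1.931051/0.114943 ≈ -16.8.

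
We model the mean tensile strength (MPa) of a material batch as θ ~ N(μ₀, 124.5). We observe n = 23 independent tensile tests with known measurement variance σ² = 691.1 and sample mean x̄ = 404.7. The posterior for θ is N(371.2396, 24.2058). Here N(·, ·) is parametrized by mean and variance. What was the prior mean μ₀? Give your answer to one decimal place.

With known observation variance, the Normal–Normal posterior has precision τ_n = τ₀ + n/σ² and mean μ_n = (τ₀μ₀ + (n/σ²)x̄)/τ_n.
Here τ₀ = 1/124.5 = 0.008032 and τ_data = 23/691.1 = 0.033280, so τ_n = 0.041312.
Rearranging for μ₀: μ₀ = (μ_n·τ_n − τ_data·x̄)/τ₀ = (371.2396·0.041312 − 0.033280·404.7) / 0.008032 = 1.868234/0.008032 ≈ 232.6.

μ₀ = 232.6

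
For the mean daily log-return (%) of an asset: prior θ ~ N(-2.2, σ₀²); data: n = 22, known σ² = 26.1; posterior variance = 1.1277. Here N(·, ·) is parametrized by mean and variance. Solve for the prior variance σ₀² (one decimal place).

Posterior precision equals prior precision plus data precision: 1/σ_n² = 1/σ₀² + n/σ².
So 1/σ₀² = 1/1.1277 − 22/26.1 = 0.886761 − 0.842912 = 0.043849.
Hence σ₀² = 1/0.043849 ≈ 22.8.

σ₀² = 22.8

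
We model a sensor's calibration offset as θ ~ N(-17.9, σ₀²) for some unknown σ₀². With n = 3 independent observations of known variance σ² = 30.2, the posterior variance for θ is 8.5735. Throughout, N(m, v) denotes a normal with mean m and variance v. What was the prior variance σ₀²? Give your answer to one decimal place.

Posterior precision equals prior precision plus data precision: 1/σ_n² = 1/σ₀² + n/σ².
So 1/σ₀² = 1/8.5735 − 3/30.2 = 0.116638 − 0.099338 = 0.017300.
Hence σ₀² = 1/0.017300 ≈ 57.8.

σ₀² = 57.8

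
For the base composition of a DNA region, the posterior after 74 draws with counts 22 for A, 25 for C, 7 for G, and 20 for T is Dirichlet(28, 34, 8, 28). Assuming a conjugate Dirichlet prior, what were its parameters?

Dirichlet(6, 9, 1, 8)

For a Dirichlet(α) prior with multinomial counts c, the posterior is Dirichlet(α + c) componentwise.
Subtract each count from the matching posterior parameter: 28−22=6, 34−25=9, 8−7=1, 28−20=8.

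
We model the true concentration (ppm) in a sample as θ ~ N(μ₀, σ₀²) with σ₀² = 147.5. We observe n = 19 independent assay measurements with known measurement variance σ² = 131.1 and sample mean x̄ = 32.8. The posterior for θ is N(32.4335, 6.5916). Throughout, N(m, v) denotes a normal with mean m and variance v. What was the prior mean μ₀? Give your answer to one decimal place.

μ₀ = 24.6

With known observation variance, the Normal–Normal posterior has precision τ_n = τ₀ + n/σ² and mean μ_n = (τ₀μ₀ + (n/σ²)x̄)/τ_n.
Here τ₀ = 1/147.5 = 0.006780 and τ_data = 19/131.1 = 0.144928, so τ_n = 0.151708.
Rearranging for μ₀: μ₀ = (μ_n·τ_n − τ_data·x̄)/τ₀ = (32.4335·0.151708 − 0.144928·32.8) / 0.006780 = 0.166783/0.006780 ≈ 24.6.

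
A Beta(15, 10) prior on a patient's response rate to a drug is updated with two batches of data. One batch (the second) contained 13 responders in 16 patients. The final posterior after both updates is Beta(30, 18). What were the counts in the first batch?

Because Beta–binomial updating is additive in the counts, the combined data contributed (α_post−α_prior, β_post−β_prior) successes and failures.
Total across both batches: 30−15=15 responders, 18−10=8 non-responders.
Subtract the second batch: 15−13=2 responders and 8−3=5 non-responders.

2 responders and 5 non-responders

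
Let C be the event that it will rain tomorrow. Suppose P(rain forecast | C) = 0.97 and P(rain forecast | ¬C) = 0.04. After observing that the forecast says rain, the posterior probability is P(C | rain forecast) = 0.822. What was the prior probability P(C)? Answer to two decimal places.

In odds form, posterior odds = prior odds × likelihood ratio, so prior odds = posterior odds ÷ LR.
Posterior odds = 0.822/(1−0.822) = 4.6180. LR = 0.97/0.04 = 24.2500.
Prior odds = 4.6180/24.2500 = 0.1904, so P(C) = 0.1904/(1+0.1904) ≈ 0.16.

P(C) = 0.16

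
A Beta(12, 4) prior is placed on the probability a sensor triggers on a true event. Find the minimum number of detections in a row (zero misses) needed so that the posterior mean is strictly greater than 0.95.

After k detections and 0 misses the posterior is Beta(12+k, 4), with mean (12+k)/(12+4+k).
Set (12+k)/(16+k) > 0.95 and solve: k > (0.95·16 − 12)/(1 − 0.95) = 64.000.
The smallest integer exceeding 64.000 is 65, and checking k=65: (77)/(81) = 0.9506 > 0.95.

k = 65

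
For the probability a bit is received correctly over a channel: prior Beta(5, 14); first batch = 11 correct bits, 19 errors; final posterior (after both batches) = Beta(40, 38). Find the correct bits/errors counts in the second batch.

24 correct bits and 5 errors

Sequential conjugate updates are equivalent to a single update on the pooled data, so total successes = posterior α − prior α and total failures = posterior β − prior β.
Total across both batches: 40−5=35 correct bits, 38−14=24 errors.
Subtract the first batch: 35−11=24 correct bits and 24−19=5 errors.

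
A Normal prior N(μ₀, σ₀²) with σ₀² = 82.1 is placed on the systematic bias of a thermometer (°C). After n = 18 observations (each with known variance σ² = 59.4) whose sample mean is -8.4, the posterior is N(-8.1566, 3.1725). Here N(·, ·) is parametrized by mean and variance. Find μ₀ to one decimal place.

μ₀ = -2.1

The posterior mean is a precision-weighted average: μ_n = (τ₀μ₀ + τ_data·x̄)/(τ₀+τ_data), with τ₀=1/σ₀² and τ_data=n/σ².
Here τ₀ = 1/82.1 = 0.012180 and τ_data = 18/59.4 = 0.303030, so τ_n = 0.315210.
Rearranging for μ₀: μ₀ = (μ_n·τ_n − τ_data·x̄)/τ₀ = (-8.1566·0.315210 − 0.303030·-8.4) / 0.012180 = -0.025590/0.012180 ≈ -2.1.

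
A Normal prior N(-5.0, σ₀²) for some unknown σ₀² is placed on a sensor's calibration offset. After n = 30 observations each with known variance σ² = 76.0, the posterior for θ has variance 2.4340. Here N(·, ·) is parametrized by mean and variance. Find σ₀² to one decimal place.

σ₀² = 62.1

Posterior precision equals prior precision plus data precision: 1/σ_n² = 1/σ₀² + n/σ².
So 1/σ₀² = 1/2.4340 − 30/76.0 = 0.410846 − 0.394737 = 0.016109.
Hence σ₀² = 1/0.016109 ≈ 62.1.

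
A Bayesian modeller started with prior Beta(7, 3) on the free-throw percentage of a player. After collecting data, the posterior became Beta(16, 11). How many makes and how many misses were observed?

Under Beta–binomial conjugacy the posterior parameters are (α+s, β+f).
Match parameters: s=16−7=9, f=11−3=8.

9 makes and 8 misses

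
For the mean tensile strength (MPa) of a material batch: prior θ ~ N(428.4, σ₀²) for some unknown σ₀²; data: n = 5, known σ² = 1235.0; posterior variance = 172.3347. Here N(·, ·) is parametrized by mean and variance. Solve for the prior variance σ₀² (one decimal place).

For the Normal–Normal model with known σ², precisions add: τ_n = τ₀ + n/σ².
So 1/σ₀² = 1/172.3347 − 5/1235.0 = 0.005803 − 0.004049 = 0.001754.
Hence σ₀² = 1/0.001754 ≈ 570.1.

σ₀² = 570.1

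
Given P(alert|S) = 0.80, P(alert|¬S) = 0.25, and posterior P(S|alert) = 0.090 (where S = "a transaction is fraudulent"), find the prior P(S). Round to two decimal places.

In odds form, posterior odds = prior odds × likelihood ratio, so prior odds = posterior odds ÷ LR.
Posterior odds = 0.090/(1−0.090) = 0.0989. LR = 0.80/0.25 = 3.2000.
Prior odds = 0.0989/3.2000 = 0.0309, so P(S) = 0.0309/(1+0.0309) ≈ 0.03.

P(S) = 0.03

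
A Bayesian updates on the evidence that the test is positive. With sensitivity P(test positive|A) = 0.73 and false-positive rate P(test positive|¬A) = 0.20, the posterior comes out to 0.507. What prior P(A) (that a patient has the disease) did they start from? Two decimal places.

P(A) = 0.22

Bayes' rule in odds form gives O(A|E) = O(A)·[P(E|A)/P(E|¬A)], hence O(A) = O(A|E)/LR.
Posterior odds = 0.507/(1−0.507) = 1.0284. LR = 0.73/0.20 = 3.6500.
Prior odds = 1.0284/3.6500 = 0.2818, so P(A) = 0.2818/(1+0.2818) ≈ 0.22.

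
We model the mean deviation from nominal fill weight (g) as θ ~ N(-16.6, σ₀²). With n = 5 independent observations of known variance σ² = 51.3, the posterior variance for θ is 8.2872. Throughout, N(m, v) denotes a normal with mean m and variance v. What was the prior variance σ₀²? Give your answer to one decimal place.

σ₀² = 43.1

For the Normal–Normal model with known σ², precisions add: τ_n = τ₀ + n/σ².
So 1/σ₀² = 1/8.2872 − 5/51.3 = 0.120668 − 0.097466 = 0.023202.
Hence σ₀² = 1/0.023202 ≈ 43.1.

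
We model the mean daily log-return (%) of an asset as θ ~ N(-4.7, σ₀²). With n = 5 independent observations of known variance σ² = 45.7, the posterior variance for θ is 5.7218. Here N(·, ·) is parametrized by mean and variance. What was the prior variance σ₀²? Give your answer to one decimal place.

σ₀² = 15.3

For the Normal–Normal model with known σ², precisions add: τ_n = τ₀ + n/σ².
So 1/σ₀² = 1/5.7218 − 5/45.7 = 0.174770 − 0.109409 = 0.065361.
Hence σ₀² = 1/0.065361 ≈ 15.3.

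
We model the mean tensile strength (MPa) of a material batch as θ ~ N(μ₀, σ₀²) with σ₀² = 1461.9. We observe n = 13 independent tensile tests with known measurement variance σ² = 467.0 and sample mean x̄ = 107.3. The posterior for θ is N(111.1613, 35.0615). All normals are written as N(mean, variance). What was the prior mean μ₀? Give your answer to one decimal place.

With known observation variance, the Normal–Normal posterior has precision τ_n = τ₀ + n/σ² and mean μ_n = (τ₀μ₀ + (n/σ²)x̄)/τ_n.
Here τ₀ = 1/1461.9 = 0.000684 and τ_data = 13/467.0 = 0.027837, so τ_n = 0.028521.
Rearranging for μ₀: μ₀ = (μ_n·τ_n − τ_data·x̄)/τ₀ = (111.1613·0.028521 − 0.027837·107.3) / 0.000684 = 0.183521/0.000684 ≈ 268.3.

μ₀ = 268.3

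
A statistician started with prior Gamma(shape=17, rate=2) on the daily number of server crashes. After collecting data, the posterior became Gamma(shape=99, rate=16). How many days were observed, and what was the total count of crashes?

A Gamma(α, β) prior (rate parametrization) on a Poisson rate with n observations summing to S gives posterior Gamma(α+S, β+n).
Matching: Σxᵢ = 99 − 17 = 82 and n = 16 − 2 = 14.

n = 14 days with total 82 crashes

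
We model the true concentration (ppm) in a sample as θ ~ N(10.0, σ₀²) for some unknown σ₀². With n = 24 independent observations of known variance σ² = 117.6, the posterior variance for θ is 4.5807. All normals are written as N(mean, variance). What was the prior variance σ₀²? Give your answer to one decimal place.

σ₀² = 70.3

Posterior precision equals prior precision plus data precision: 1/σ_n² = 1/σ₀² + n/σ².
So 1/σ₀² = 1/4.5807 − 24/117.6 = 0.218307 − 0.204082 = 0.014225.
Hence σ₀² = 1/0.014225 ≈ 70.3.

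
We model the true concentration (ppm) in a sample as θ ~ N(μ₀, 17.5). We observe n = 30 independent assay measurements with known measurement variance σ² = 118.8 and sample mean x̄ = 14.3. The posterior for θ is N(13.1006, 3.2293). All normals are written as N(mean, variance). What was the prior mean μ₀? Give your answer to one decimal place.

μ₀ = 7.8

The posterior mean is a precision-weighted average: μ_n = (τ₀μ₀ + τ_data·x̄)/(τ₀+τ_data), with τ₀=1/σ₀² and τ_data=n/σ².
Here τ₀ = 1/17.5 = 0.057143 and τ_data = 30/118.8 = 0.252525, so τ_n = 0.309668.
Rearranging for μ₀: μ₀ = (μ_n·τ_n − τ_data·x̄)/τ₀ = (13.1006·0.309668 − 0.252525·14.3) / 0.057143 = 0.445729/0.057143 ≈ 7.8.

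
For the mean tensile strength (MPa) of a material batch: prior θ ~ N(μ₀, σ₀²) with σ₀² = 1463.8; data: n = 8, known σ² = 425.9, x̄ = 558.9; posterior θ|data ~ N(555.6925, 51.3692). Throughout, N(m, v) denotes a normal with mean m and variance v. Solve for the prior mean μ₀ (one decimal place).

μ₀ = 467.5

The posterior mean is a precision-weighted average: μ_n = (τ₀μ₀ + τ_data·x̄)/(τ₀+τ_data), with τ₀=1/σ₀² and τ_data=n/σ².
Here τ₀ = 1/1463.8 = 0.000683 and τ_data = 8/425.9 = 0.018784, so τ_n = 0.019467.
Rearranging for μ₀: μ₀ = (μ_n·τ_n − τ_data·x̄)/τ₀ = (555.6925·0.019467 − 0.018784·558.9) / 0.000683 = 0.319288/0.000683 ≈ 467.5.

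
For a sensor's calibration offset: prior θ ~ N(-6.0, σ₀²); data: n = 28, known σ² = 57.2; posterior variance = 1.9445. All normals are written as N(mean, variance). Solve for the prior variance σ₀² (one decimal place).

σ₀² = 40.4

Posterior precision equals prior precision plus data precision: 1/σ_n² = 1/σ₀² + n/σ².
So 1/σ₀² = 1/1.9445 − 28/57.2 = 0.514271 − 0.489510 = 0.024761.
Hence σ₀² = 1/0.024761 ≈ 40.4.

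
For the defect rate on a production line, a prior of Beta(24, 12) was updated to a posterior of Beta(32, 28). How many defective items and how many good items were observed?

Beta is conjugate to the binomial likelihood: posterior = Beta(a+s, b+f).
So s = 32 − 24 = 8 and f = 28 − 12 = 16.

8 defective items and 16 good items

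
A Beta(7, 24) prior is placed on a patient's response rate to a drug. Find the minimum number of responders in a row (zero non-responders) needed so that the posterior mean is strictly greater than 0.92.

k = 270

After k responders and 0 non-responders the posterior is Beta(7+k, 24), with mean (7+k)/(7+24+k).
Set (7+k)/(31+k) > 0.92 and solve: k > (0.92·31 − 7)/(1 − 0.92) = 269.000.
The smallest integer exceeding 269.000 is 270.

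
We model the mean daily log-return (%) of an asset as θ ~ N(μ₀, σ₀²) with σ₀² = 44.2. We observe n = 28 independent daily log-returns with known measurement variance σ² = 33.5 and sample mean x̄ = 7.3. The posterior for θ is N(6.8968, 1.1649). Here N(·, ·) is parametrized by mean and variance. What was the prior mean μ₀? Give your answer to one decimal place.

The posterior mean is a precision-weighted average: μ_n = (τ₀μ₀ + τ_data·x̄)/(τ₀+τ_data), with τ₀=1/σ₀² and τ_data=n/σ².
Here τ₀ = 1/44.2 = 0.022624 and τ_data = 28/33.5 = 0.835821, so τ_n = 0.858445.
Rearranging for μ₀: μ₀ = (μ_n·τ_n − τ_data·x̄)/τ₀ = (6.8968·0.858445 − 0.835821·7.3) / 0.022624 = -0.180970/0.022624 ≈ -8.0.

μ₀ = -8.0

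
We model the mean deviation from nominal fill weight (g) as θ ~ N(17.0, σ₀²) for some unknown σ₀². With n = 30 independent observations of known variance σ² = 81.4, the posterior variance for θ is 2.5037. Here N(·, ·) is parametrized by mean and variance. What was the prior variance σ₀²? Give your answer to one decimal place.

Posterior precision equals prior precision plus data precision: 1/σ_n² = 1/σ₀² + n/σ².
So 1/σ₀² = 1/2.5037 − 30/81.4 = 0.399409 − 0.368550 = 0.030859.
Hence σ₀² = 1/0.030859 ≈ 32.4.

σ₀² = 32.4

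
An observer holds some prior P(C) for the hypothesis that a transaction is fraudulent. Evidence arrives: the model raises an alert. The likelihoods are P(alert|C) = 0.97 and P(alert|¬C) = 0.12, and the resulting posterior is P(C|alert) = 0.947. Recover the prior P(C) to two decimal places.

P(C) = 0.69

Bayes' rule in odds form gives O(C|E) = O(C)·[P(E|C)/P(E|¬C)], hence O(C) = O(C|E)/LR.
Posterior odds = 0.947/(1−0.947) = 17.8679. LR = 0.97/0.12 = 8.0833.
Prior odds = 17.8679/8.0833 = 2.2105, so P(C) = 2.2105/(1+2.2105) ≈ 0.69.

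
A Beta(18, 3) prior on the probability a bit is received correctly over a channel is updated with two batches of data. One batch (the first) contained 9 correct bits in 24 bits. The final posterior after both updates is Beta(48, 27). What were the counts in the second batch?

21 correct bits and 9 errors

Sequential conjugate updates are equivalent to a single update on the pooled data, so total successes = posterior α − prior α and total failures = posterior β − prior β.
Total across both batches: 48−18=30 correct bits, 27−3=24 errors.
Subtract the first batch: 30−9=21 correct bits and 24−15=9 errors.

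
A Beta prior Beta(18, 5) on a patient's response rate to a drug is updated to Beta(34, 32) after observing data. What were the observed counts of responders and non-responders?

16 responders and 27 non-responders

A Beta(α, β) prior with s successes and f failures in binomial data gives a Beta(α+s, β+f) posterior.
So s = 34 − 18 = 16 and f = 32 − 5 = 27.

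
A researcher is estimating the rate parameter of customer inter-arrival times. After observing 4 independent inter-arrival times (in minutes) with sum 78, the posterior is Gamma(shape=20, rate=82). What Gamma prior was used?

For an exponential likelihood with a Gamma(α, β) prior on the rate, n observations with total T give posterior Gamma(α+n, β+T).
So α = 20 − 4 = 16 and β = 82 − 78 = 4.

Gamma(shape=16, rate=4)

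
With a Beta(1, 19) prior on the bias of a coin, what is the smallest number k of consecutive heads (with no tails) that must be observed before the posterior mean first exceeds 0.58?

After k heads and 0 tails the posterior is Beta(1+k, 19), with mean (1+k)/(1+19+k).
Set (1+k)/(20+k) > 0.58 and solve: k > (0.58·20 − 1)/(1 − 0.58) = 25.238.
The smallest integer exceeding 25.238 is 26.

k = 26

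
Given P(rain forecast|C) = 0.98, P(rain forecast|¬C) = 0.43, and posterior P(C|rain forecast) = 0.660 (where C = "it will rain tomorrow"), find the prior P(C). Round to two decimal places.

Bayes' rule in odds form gives O(C|E) = O(C)·[P(E|C)/P(E|¬C)], hence O(C) = O(C|E)/LR.
Posterior odds = 0.660/(1−0.660) = 1.9412. LR = 0.98/0.43 = 2.2791.
Prior odds = 1.9412/2.2791 = 0.8517, so P(C) = 0.8517/(1+0.8517) ≈ 0.46.

P(C) = 0.46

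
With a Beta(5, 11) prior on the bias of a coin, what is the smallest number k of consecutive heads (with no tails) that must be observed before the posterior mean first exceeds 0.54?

k = 8

After k heads and 0 tails the posterior is Beta(5+k, 11), with mean (5+k)/(5+11+k).
Set (5+k)/(16+k) > 0.54 and solve: k > (0.54·16 − 5)/(1 − 0.54) = 7.913.
The smallest integer exceeding 7.913 is 8, and checking k=8: (13)/(24) = 0.5417 > 0.54.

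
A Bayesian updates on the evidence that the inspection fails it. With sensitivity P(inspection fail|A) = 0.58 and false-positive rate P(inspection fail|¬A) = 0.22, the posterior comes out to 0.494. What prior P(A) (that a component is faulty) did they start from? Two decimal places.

P(A) = 0.27

In odds form, posterior odds = prior odds × likelihood ratio, so prior odds = posterior odds ÷ LR.
Posterior odds = 0.494/(1−0.494) = 0.9763. LR = 0.58/0.22 = 2.6364.
Prior odds = 0.9763/2.6364 = 0.3703, so P(A) = 0.3703/(1+0.3703) ≈ 0.27.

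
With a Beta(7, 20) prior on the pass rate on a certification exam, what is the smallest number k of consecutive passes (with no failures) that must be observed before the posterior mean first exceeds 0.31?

After k passes and 0 failures the posterior is Beta(7+k, 20), with mean (7+k)/(7+20+k).
Set (7+k)/(27+k) > 0.31 and solve: k > (0.31·27 − 7)/(1 − 0.31) = 1.986.
The smallest integer exceeding 1.986 is 2.

k = 2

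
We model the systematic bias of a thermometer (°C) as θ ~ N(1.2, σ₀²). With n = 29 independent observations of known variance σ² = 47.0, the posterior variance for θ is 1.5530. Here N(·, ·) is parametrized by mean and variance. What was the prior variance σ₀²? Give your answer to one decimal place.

Posterior precision equals prior precision plus data precision: 1/σ_n² = 1/σ₀² + n/σ².
So 1/σ₀² = 1/1.5530 − 29/47.0 = 0.643915 − 0.617021 = 0.026894.
Hence σ₀² = 1/0.026894 ≈ 37.2.

σ₀² = 37.2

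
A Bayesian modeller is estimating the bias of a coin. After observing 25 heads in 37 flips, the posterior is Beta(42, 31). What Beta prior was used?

Beta is conjugate to the binomial likelihood: posterior = Beta(α+s, β+f).
So α = 42 − 25 = 17 and β = 31 − 12 = 19.

Beta(17, 19)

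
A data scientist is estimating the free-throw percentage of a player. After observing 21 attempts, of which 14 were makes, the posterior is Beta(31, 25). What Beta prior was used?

Beta(17, 18)

Beta is conjugate to the binomial likelihood: posterior = Beta(α+s, β+f).
So α = 31 − 14 = 17 and β = 25 − 7 = 18.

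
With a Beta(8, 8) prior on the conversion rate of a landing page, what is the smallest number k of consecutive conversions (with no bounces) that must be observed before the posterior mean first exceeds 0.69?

After k conversions and 0 bounces the posterior is Beta(8+k, 8), with mean (8+k)/(8+8+k).
Set (8+k)/(16+k) > 0.69 and solve: k > (0.69·16 − 8)/(1 − 0.69) = 9.806.
The smallest integer exceeding 9.806 is 10, and checking k=10: (18)/(26) = 0.6923 > 0.69.

k = 10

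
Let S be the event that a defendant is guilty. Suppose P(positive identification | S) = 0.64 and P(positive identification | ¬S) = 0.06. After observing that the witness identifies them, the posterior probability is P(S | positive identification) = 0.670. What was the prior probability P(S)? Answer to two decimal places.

In odds form, posterior odds = prior odds × likelihood ratio, so prior odds = posterior odds ÷ LR.
Posterior odds = 0.670/(1−0.670) = 2.0303. LR = 0.64/0.06 = 10.6667.
Prior odds = 2.0303/10.6667 = 0.1903, so P(S) = 0.1903/(1+0.1903) ≈ 0.16.

P(S) = 0.16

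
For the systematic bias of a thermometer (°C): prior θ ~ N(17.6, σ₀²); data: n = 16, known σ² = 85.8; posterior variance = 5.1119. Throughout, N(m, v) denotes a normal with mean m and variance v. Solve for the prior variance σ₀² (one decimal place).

For the Normal–Normal model with known σ², precisions add: τ_n = τ₀ + n/σ².
So 1/σ₀² = 1/5.1119 − 16/85.8 = 0.195622 − 0.186480 = 0.009142.
Hence σ₀² = 1/0.009142 ≈ 109.4.

σ₀² = 109.4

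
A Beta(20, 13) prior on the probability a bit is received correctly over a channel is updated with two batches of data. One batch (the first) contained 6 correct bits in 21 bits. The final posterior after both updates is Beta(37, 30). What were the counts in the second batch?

Sequential conjugate updates are equivalent to a single update on the pooled data, so total successes = posterior α − prior α and total failures = posterior β − prior β.
Total across both batches: 37−20=17 correct bits, 30−13=17 errors.
Subtract the first batch: 17−6=11 correct bits and 17−15=2 errors.

11 correct bits and 2 errors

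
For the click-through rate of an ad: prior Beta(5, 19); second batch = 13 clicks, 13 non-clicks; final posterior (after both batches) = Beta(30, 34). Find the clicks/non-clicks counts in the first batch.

Because Beta–binomial updating is additive in the counts, the combined data contributed (α_post−α_prior, β_post−β_prior) successes and failures.
Total across both batches: 30−5=25 clicks, 34−19=15 non-clicks.
Subtract the second batch: 25−13=12 clicks and 15−13=2 non-clicks.

12 clicks and 2 non-clicks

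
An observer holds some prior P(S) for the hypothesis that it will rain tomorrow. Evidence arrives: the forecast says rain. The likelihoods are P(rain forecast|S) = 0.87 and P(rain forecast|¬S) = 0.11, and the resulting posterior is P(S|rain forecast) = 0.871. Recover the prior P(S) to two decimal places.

P(S) = 0.46

In odds form, posterior odds = prior odds × likelihood ratio, so prior odds = posterior odds ÷ LR.
Posterior odds = 0.871/(1−0.871) = 6.7519. LR = 0.87/0.11 = 7.9091.
Prior odds = 6.7519/7.9091 = 0.8537, so P(S) = 0.8537/(1+0.8537) ≈ 0.46.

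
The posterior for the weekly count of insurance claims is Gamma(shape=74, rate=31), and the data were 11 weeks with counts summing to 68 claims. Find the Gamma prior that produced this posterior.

Gamma–Poisson conjugacy: posterior shape = α + Σxᵢ, posterior rate = β + n.
So α = 74 − 68 = 6 and β = 31 − 11 = 20.

Gamma(shape=6, rate=20)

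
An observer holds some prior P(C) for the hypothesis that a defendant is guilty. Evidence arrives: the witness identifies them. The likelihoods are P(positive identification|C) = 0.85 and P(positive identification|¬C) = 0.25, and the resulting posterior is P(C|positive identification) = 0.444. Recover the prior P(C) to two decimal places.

P(C) = 0.19

In odds form, posterior odds = prior odds × likelihood ratio, so prior odds = posterior odds ÷ LR.
Posterior odds = 0.444/(1−0.444) = 0.7986. LR = 0.85/0.25 = 3.4000.
Prior odds = 0.7986/3.4000 = 0.2349, so P(C) = 0.2349/(1+0.2349) ≈ 0.19.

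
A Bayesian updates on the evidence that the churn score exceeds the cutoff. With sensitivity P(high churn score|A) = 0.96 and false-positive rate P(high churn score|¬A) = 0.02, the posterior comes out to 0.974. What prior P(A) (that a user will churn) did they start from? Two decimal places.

Bayes' rule in odds form gives O(A|E) = O(A)·[P(E|A)/P(E|¬A)], hence O(A) = O(A|E)/LR.
Posterior odds = 0.974/(1−0.974) = 37.4615. LR = 0.96/0.02 = 48.0000.
Prior odds = 37.4615/48.0000 = 0.7804, so P(A) = 0.7804/(1+0.7804) ≈ 0.44.

P(A) = 0.44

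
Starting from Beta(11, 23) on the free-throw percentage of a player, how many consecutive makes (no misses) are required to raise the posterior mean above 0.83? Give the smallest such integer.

After k makes and 0 misses the posterior is Beta(11+k, 23), with mean (11+k)/(11+23+k).
Set (11+k)/(34+k) > 0.83 and solve: k > (0.83·34 − 11)/(1 − 0.83) = 101.294.
The smallest integer exceeding 101.294 is 102, and checking k=102: (113)/(136) = 0.8309 > 0.83.

k = 102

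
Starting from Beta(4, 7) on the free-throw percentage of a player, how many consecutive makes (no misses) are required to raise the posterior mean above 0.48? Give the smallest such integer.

After k makes and 0 misses the posterior is Beta(4+k, 7), with mean (4+k)/(4+7+k).
Set (4+k)/(11+k) > 0.48 and solve: k > (0.48·11 − 4)/(1 − 0.48) = 2.462.
The smallest integer exceeding 2.462 is 3.

k = 3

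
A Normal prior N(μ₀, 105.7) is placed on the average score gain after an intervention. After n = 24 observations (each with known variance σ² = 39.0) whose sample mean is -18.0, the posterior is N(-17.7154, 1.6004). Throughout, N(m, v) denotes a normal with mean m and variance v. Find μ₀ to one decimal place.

With known observation variance, the Normal–Normal posterior has precision τ_n = τ₀ + n/σ² and mean μ_n = (τ₀μ₀ + (n/σ²)x̄)/τ_n.
Here τ₀ = 1/105.7 = 0.009461 and τ_data = 24/39.0 = 0.615385, so τ_n = 0.624846.
Rearranging for μ₀: μ₀ = (μ_n·τ_n − τ_data·x̄)/τ₀ = (-17.7154·0.624846 − 0.615385·-18.0) / 0.009461 = 0.007533/0.009461 ≈ 0.8.

μ₀ = 0.8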